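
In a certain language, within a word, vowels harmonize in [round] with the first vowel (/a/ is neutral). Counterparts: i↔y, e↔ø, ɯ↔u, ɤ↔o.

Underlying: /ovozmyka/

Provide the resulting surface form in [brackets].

[ovozmyka]

no segment meets the rule's conditions; no change.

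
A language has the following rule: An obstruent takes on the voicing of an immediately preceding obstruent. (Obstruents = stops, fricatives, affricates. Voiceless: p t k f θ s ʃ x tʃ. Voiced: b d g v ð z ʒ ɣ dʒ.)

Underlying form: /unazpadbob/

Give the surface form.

/p/ after /z/ (voiced) → [b]

[unazbadbob]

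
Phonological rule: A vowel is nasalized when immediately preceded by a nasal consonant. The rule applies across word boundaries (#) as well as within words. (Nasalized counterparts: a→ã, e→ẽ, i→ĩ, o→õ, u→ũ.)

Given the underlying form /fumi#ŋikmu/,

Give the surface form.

[fumĩ#ŋĩkmũ]

/i/ after nasal /m/ → [ĩ]
/i/ after nasal /ŋ/ → [ĩ]
/u/ after nasal /m/ → [ũ]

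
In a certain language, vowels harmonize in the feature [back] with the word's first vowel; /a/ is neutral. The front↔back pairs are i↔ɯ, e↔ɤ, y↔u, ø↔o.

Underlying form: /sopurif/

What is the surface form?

/i/ harmonizes with /o/ ([+back]) → [ɯ]

[sopurɯf]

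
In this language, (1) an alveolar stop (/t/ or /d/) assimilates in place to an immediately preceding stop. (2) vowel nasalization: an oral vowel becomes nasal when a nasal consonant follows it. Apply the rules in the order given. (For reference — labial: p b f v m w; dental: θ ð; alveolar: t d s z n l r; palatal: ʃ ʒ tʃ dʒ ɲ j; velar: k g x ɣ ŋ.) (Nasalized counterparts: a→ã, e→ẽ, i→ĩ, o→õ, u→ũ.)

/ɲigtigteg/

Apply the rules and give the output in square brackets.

[ɲigkigkeg]

Rule 1: /t/ after /g/ (velar) → [k]
Rule 1: /t/ after /g/ (velar) → [k]
After rule 1: ɲigkigkeg
Rule 2: no segment meets the rule's conditions; no change.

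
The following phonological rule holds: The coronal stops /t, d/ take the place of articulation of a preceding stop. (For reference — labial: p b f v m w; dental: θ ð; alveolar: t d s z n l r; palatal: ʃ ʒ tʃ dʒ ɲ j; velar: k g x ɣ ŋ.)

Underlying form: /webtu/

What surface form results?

[webpu]

/t/ after /b/ (labial) → [p]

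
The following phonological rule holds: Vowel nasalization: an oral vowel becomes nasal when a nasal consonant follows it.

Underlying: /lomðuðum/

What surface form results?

[lõmðuðũm]

/o/ before nasal /m/ → [õ]
/u/ before nasal /m/ → [ũ]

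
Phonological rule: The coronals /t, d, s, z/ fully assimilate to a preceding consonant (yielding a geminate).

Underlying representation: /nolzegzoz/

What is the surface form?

[nolleggoz]

/z/ after /l/ → [l] (total assimilation)
/z/ after /g/ → [g] (total assimilation)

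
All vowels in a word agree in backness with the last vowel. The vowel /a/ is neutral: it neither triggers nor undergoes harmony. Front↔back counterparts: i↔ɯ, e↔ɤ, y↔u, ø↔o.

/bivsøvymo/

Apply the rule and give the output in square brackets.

[bɯvsovumo]

/i/ harmonizes with /o/ ([+back]) → [ɯ]
/ø/ harmonizes with /o/ ([+back]) → [o]
/y/ harmonizes with /o/ ([+back]) → [u]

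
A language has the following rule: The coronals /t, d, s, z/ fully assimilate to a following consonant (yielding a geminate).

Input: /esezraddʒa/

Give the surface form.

[eserradʒdʒa]

/z/ before /r/ → [r] (total assimilation)
/d/ before /dʒ/ → [dʒ] (total assimilation)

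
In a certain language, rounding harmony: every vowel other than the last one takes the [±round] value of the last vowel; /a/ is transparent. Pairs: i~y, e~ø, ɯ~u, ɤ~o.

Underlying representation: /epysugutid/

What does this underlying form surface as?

/y/ harmonizes with /i/ ([-round]) → [i]
/u/ harmonizes with /i/ ([-round]) → [ɯ]
/u/ harmonizes with /i/ ([-round]) → [ɯ]

[episɯgɯtid]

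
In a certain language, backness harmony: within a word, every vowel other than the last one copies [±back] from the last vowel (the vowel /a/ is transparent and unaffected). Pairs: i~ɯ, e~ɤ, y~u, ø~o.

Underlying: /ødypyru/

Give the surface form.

/ø/ harmonizes with /u/ ([+back]) → [o]
/y/ harmonizes with /u/ ([+back]) → [u]
/y/ harmonizes with /u/ ([+back]) → [u]

[odupuru]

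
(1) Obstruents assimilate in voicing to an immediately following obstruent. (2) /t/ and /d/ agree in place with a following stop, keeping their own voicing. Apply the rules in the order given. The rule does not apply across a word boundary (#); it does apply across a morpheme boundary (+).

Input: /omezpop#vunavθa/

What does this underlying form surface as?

Rule 1: /z/ before /p/ (voiceless) → [s]
Rule 1: /v/ before /θ/ (voiceless) → [f]
After rule 1: omespop#vunafθa
Rule 2: no segment meets the rule's conditions; no change.

[omespop#vunafθa]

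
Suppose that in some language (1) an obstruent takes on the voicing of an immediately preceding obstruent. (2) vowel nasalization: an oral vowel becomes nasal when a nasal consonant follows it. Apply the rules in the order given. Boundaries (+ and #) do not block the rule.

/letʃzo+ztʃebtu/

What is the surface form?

Rule 1: /z/ after /tʃ/ (voiceless) → [s]
Rule 1: /tʃ/ after /z/ (voiced) → [dʒ]
Rule 1: /t/ after /b/ (voiced) → [d]
After rule 1: letʃso+zdʒebdu
Rule 2: no segment meets the rule's conditions; no change.

[letʃso+zdʒebdu]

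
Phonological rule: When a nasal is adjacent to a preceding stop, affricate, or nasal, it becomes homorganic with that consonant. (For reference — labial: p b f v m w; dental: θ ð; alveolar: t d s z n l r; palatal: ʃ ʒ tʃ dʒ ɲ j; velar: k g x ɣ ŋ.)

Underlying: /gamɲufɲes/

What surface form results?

/ɲ/ after /m/ (labial) → [m]

[gammufɲes]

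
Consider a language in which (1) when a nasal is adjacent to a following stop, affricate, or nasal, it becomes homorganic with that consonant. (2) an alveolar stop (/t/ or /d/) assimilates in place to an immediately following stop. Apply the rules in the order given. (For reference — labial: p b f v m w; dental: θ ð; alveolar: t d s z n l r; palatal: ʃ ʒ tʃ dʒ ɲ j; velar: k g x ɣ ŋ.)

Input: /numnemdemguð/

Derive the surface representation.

[nunnendeŋguð]

Rule 1: /m/ before /n/ (alveolar) → [n]
Rule 1: /m/ before /d/ (alveolar) → [n]
Rule 1: /m/ before /g/ (velar) → [ŋ]
After rule 1: nunnendeŋguð
Rule 2: no segment meets the rule's conditions; no change.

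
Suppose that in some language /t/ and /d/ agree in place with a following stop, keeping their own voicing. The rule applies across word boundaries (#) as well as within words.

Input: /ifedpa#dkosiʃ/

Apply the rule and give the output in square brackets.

/d/ before /p/ (labial) → [b]
/d/ before /k/ (velar) → [g]

[ifebpa#gkosiʃ]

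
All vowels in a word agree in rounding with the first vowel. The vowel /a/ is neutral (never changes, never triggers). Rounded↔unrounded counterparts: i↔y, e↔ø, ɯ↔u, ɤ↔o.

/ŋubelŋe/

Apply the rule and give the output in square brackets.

[ŋubølŋø]

/e/ harmonizes with /u/ ([+round]) → [ø]
/e/ harmonizes with /u/ ([+round]) → [ø]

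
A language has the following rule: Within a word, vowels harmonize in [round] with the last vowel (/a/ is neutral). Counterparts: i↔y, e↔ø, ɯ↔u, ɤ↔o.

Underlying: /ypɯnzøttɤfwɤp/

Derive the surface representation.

/y/ harmonizes with /ɤ/ ([-round]) → [i]
/ø/ harmonizes with /ɤ/ ([-round]) → [e]

[ipɯnzettɤfwɤp]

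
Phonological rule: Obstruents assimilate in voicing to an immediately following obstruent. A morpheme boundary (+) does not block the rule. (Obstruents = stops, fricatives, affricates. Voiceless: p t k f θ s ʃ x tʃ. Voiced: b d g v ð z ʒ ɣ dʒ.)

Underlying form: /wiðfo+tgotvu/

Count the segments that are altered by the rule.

3

/ð/ before /f/ (voiceless) → [θ]
/t/ before /g/ (voiced) → [d]
/t/ before /v/ (voiced) → [d]
3 segments change.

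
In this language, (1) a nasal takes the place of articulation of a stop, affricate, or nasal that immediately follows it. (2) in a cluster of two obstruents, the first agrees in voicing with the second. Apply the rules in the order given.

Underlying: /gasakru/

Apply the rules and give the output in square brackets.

[gasakru]

Rule 1: no segment meets the rule's conditions; no change.
After rule 1: gasakru
Rule 2: no segment meets the rule's conditions; no change.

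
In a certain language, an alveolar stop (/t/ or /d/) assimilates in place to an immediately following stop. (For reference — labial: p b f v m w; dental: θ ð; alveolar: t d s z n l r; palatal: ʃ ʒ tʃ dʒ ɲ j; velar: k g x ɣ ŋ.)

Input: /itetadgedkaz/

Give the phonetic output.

/d/ before /g/ (velar) → [g]
/d/ before /k/ (velar) → [g]

[itetaggegkaz]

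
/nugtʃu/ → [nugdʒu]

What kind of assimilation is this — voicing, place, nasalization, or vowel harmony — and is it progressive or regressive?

/tʃ/→[dʒ].
Each target copies a feature from the preceding segment, so the direction is progressive.

voicing assimilation, progressive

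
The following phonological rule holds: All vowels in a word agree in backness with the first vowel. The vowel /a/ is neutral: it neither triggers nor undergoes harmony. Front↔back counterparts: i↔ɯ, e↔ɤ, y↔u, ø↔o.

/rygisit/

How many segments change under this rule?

0

No segment meets the rule's conditions.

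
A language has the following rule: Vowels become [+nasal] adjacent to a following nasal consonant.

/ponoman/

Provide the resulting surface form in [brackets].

[põnõmãn]

/o/ before nasal /n/ → [õ]
/o/ before nasal /m/ → [õ]
/a/ before nasal /n/ → [ã]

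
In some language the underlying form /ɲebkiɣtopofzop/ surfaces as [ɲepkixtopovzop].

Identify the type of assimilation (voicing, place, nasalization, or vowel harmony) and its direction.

/b/→[p] /ɣ/→[x] /f/→[v].
Each target copies a feature from the following segment, so the direction is regressive.

voicing assimilation, regressive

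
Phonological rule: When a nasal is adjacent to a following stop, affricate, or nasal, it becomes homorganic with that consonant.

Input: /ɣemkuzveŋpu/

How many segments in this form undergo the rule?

2

/m/ before /k/ (velar) → [ŋ]
/ŋ/ before /p/ (labial) → [m]
2 segments change.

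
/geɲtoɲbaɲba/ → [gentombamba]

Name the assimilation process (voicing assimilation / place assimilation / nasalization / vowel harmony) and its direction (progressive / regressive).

/ɲ/→[n] /ɲ/→[m] /ɲ/→[m].
Each target copies a feature from the following segment, so the direction is regressive.

place assimilation, regressive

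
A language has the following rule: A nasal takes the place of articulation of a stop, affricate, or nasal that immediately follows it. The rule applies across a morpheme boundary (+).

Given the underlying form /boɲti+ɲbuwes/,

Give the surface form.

[bonti+mbuwes]

/ɲ/ before /t/ (alveolar) → [n]
/ɲ/ before /b/ (labial) → [m]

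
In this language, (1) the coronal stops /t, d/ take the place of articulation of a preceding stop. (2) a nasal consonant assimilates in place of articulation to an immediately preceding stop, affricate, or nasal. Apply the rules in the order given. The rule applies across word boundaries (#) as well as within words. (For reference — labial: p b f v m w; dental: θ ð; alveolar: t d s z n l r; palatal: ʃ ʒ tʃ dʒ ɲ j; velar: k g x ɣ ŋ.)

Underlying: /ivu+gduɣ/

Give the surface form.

Rule 1: /d/ after /g/ (velar) → [g]
After rule 1: ivu+gguɣ
Rule 2: no segment meets the rule's conditions; no change.

[ivu+gguɣ]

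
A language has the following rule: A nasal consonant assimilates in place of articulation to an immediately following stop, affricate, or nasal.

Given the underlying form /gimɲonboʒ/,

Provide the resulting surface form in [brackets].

/m/ before /ɲ/ (palatal) → [ɲ]
/n/ before /b/ (labial) → [m]

[giɲɲomboʒ]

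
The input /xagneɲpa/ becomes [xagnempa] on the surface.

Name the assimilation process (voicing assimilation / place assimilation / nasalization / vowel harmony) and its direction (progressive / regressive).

/ɲ/→[m].
Each target copies a feature from the following segment, so the direction is regressive.

place assimilation, regressive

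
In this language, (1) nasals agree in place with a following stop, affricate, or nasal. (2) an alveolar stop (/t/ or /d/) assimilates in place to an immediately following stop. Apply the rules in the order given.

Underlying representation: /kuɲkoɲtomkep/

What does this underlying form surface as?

Rule 1: /ɲ/ before /k/ (velar) → [ŋ]
Rule 1: /ɲ/ before /t/ (alveolar) → [n]
Rule 1: /m/ before /k/ (velar) → [ŋ]
After rule 1: kuŋkontoŋkep
Rule 2: no segment meets the rule's conditions; no change.

[kuŋkontoŋkep]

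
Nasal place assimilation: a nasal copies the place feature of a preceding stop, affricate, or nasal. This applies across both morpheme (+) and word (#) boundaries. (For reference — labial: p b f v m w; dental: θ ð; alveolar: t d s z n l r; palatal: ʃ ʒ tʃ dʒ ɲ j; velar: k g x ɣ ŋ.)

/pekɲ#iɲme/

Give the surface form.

[pekŋ#iɲɲe]

/ɲ/ after /k/ (velar) → [ŋ]
/m/ after /ɲ/ (palatal) → [ɲ]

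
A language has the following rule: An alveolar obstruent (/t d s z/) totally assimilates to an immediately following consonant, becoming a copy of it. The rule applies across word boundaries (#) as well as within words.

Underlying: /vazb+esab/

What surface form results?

[vabb+esab]

/z/ before /b/ → [b] (total assimilation)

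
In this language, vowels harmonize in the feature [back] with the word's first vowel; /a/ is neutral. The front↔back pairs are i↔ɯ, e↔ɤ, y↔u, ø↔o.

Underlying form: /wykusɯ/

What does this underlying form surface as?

/u/ harmonizes with /y/ ([-back]) → [y]
/ɯ/ harmonizes with /y/ ([-back]) → [i]

[wykysi]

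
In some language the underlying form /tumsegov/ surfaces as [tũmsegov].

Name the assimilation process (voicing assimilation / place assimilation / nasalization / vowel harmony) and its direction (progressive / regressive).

nasalization, regressive

/u/→[ũ].
Each target copies a feature from the following segment, so the direction is regressive.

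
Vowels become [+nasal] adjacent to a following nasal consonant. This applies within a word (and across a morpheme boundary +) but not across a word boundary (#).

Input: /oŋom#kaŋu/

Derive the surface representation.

[õŋõm#kãŋu]

/o/ before nasal /ŋ/ → [õ]
/o/ before nasal /m/ → [õ]
/a/ before nasal /ŋ/ → [ã]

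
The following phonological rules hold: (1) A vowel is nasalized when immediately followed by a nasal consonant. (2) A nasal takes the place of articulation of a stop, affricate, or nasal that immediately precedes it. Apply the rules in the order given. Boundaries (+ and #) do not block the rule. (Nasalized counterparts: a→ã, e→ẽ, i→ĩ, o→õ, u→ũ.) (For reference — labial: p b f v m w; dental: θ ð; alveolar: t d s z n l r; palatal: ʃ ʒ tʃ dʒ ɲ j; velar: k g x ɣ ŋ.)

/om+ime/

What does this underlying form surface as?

[õm+ĩme]

Rule 1: /o/ before nasal /m/ → [õ]
Rule 1: /i/ before nasal /m/ → [ĩ]
After rule 1: õm+ĩme
Rule 2: no segment meets the rule's conditions; no change.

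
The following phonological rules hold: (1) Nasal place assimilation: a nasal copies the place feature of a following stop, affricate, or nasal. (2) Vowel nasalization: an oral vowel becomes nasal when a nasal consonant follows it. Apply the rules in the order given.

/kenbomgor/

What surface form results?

Rule 1: /n/ before /b/ (labial) → [m]
Rule 1: /m/ before /g/ (velar) → [ŋ]
After rule 1: kemboŋgor
Rule 2: /e/ before nasal /m/ → [ẽ]
Rule 2: /o/ before nasal /ŋ/ → [õ]

[kẽmbõŋgor]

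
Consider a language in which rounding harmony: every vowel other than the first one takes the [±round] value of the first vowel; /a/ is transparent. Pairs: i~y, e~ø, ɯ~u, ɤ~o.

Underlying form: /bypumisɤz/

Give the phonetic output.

[bypumysoz]

/i/ harmonizes with /y/ ([+round]) → [y]
/ɤ/ harmonizes with /y/ ([+round]) → [o]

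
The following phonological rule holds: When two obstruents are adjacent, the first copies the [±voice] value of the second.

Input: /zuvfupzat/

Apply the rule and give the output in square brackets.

/v/ before /f/ (voiceless) → [f]
/p/ before /z/ (voiced) → [b]

[zuffubzat]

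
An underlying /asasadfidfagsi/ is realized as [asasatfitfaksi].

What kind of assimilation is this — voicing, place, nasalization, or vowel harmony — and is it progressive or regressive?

voicing assimilation, regressive

/d/→[t] /d/→[t] /g/→[k].
Each target copies a feature from the following segment, so the direction is regressive.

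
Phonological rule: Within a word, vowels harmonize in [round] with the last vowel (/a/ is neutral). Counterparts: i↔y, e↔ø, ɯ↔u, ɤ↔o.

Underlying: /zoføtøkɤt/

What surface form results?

[zɤfetekɤt]

/o/ harmonizes with /ɤ/ ([-round]) → [ɤ]
/ø/ harmonizes with /ɤ/ ([-round]) → [e]
/ø/ harmonizes with /ɤ/ ([-round]) → [e]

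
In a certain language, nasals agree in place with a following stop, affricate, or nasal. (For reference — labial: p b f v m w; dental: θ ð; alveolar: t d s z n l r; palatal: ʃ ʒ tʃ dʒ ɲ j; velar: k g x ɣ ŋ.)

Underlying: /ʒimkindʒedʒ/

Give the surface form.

[ʒiŋkiɲdʒedʒ]

/m/ before /k/ (velar) → [ŋ]
/n/ before /dʒ/ (palatal) → [ɲ]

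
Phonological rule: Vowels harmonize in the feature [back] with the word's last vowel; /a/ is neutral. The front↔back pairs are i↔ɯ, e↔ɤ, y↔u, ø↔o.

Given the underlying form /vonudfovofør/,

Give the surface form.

/o/ harmonizes with /ø/ ([-back]) → [ø]
/u/ harmonizes with /ø/ ([-back]) → [y]
/o/ harmonizes with /ø/ ([-back]) → [ø]
/o/ harmonizes with /ø/ ([-back]) → [ø]

[vønydføvøfør]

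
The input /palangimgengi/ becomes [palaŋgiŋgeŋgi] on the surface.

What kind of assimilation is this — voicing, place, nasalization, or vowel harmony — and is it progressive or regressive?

/n/→[ŋ] /m/→[ŋ] /n/→[ŋ].
Each target copies a feature from the following segment, so the direction is regressive.

place assimilation, regressive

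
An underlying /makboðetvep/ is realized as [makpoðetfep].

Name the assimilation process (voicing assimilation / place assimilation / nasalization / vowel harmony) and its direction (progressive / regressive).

/b/→[p] /v/→[f].
Each target copies a feature from the preceding segment, so the direction is progressive.

voicing assimilation, progressive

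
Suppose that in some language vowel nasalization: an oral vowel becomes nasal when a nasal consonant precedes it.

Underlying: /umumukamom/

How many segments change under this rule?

3

/u/ after nasal /m/ → [ũ]
/u/ after nasal /m/ → [ũ]
/o/ after nasal /m/ → [õ]
3 segments change.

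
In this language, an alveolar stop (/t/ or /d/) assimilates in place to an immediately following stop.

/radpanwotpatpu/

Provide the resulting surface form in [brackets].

[rabpanwoppappu]

/d/ before /p/ (labial) → [b]
/t/ before /p/ (labial) → [p]
/t/ before /p/ (labial) → [p]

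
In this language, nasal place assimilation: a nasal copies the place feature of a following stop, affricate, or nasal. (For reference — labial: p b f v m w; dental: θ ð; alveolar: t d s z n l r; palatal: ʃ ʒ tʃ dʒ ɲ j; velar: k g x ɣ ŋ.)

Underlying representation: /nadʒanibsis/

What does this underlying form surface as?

[nadʒanibsis]

no segment meets the rule's conditions; no change.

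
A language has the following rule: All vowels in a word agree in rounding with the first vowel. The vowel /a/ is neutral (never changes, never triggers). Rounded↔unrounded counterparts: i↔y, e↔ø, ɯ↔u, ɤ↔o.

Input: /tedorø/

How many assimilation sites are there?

2

/o/ harmonizes with /e/ ([-round]) → [ɤ]
/ø/ harmonizes with /e/ ([-round]) → [e]
2 segments change.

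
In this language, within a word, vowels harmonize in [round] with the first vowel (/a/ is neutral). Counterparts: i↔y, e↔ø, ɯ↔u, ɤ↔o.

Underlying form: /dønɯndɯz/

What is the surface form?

[dønunduz]

/ɯ/ harmonizes with /ø/ ([+round]) → [u]
/ɯ/ harmonizes with /ø/ ([+round]) → [u]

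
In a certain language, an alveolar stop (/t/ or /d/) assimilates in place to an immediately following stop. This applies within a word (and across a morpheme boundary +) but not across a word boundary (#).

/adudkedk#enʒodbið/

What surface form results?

[adugkegk#enʒobbið]

/d/ before /k/ (velar) → [g]
/d/ before /k/ (velar) → [g]
/d/ before /b/ (labial) → [b]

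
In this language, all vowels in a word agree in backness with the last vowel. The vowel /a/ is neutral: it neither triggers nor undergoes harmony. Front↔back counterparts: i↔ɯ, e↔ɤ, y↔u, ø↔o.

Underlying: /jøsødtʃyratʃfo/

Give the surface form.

[josodtʃuratʃfo]

/ø/ harmonizes with /o/ ([+back]) → [o]
/ø/ harmonizes with /o/ ([+back]) → [o]
/y/ harmonizes with /o/ ([+back]) → [u]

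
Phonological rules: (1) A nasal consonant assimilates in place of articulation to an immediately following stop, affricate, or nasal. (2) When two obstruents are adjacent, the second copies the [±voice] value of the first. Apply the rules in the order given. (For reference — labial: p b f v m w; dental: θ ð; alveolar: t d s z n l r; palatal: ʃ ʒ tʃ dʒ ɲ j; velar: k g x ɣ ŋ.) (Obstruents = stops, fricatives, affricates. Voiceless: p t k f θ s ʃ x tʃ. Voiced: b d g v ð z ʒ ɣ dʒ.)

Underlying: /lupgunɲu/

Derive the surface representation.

[lupkuɲɲu]

Rule 1: /n/ before /ɲ/ (palatal) → [ɲ]
After rule 1: lupguɲɲu
Rule 2: /g/ after /p/ (voiceless) → [k]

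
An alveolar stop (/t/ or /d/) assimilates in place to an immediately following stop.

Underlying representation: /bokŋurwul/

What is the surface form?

no segment meets the rule's conditions; no change.

[bokŋurwul]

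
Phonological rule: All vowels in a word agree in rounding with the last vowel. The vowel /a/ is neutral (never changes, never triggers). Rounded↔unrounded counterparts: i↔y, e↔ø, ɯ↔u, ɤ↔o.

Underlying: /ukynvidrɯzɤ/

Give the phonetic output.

[ɯkinvidrɯzɤ]

/u/ harmonizes with /ɤ/ ([-round]) → [ɯ]
/y/ harmonizes with /ɤ/ ([-round]) → [i]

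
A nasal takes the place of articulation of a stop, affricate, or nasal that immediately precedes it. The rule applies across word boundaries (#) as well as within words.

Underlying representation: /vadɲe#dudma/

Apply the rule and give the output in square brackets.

/ɲ/ after /d/ (alveolar) → [n]
/m/ after /d/ (alveolar) → [n]

[vadne#dudna]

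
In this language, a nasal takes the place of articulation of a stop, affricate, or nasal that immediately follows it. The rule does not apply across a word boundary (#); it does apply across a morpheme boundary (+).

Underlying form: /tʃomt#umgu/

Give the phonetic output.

[tʃont#uŋgu]

/m/ before /t/ (alveolar) → [n]
/m/ before /g/ (velar) → [ŋ]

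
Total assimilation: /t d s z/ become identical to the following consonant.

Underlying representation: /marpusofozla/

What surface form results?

/z/ before /l/ → [l] (total assimilation)

[marpusofolla]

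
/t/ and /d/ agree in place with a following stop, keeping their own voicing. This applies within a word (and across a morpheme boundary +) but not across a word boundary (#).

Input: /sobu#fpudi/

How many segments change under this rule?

No segment meets the rule's conditions.

0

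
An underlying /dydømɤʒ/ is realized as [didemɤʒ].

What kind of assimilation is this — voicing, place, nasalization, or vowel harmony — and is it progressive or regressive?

/y/→[i] /ø/→[e].
Vowels agree with the last vowel, so the harmony is regressive.

vowel harmony, regressive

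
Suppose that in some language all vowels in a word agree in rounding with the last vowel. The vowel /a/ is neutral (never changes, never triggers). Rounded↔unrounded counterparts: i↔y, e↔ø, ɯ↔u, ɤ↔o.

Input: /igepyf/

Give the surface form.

/i/ harmonizes with /y/ ([+round]) → [y]
/e/ harmonizes with /y/ ([+round]) → [ø]

[ygøpyf]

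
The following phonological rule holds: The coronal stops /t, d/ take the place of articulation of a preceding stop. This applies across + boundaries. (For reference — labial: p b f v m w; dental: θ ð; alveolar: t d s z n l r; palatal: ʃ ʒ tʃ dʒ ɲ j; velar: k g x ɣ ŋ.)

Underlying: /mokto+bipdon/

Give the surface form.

[mokko+bipbon]

/t/ after /k/ (velar) → [k]
/d/ after /p/ (labial) → [b]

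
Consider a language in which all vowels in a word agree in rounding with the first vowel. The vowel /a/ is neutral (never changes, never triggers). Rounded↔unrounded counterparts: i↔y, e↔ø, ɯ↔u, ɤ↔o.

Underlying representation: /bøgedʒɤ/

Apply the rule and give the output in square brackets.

[bøgødʒo]

/e/ harmonizes with /ø/ ([+round]) → [ø]
/ɤ/ harmonizes with /ø/ ([+round]) → [o]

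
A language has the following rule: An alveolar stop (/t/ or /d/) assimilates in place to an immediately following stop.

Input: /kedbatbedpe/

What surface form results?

/d/ before /b/ (labial) → [b]
/t/ before /b/ (labial) → [p]
/d/ before /p/ (labial) → [b]

[kebbapbebpe]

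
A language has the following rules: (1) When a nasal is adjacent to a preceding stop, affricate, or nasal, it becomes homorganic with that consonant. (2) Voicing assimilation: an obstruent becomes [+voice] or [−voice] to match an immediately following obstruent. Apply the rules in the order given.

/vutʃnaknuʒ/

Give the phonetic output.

Rule 1: /n/ after /tʃ/ (palatal) → [ɲ]
Rule 1: /n/ after /k/ (velar) → [ŋ]
After rule 1: vutʃɲakŋuʒ
Rule 2: no segment meets the rule's conditions; no change.

[vutʃɲakŋuʒ]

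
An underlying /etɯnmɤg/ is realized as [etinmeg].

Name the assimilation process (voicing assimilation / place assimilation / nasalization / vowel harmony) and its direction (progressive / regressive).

/ɯ/→[i] /ɤ/→[e].
Vowels agree with the first vowel, so the harmony is progressive.

vowel harmony, progressive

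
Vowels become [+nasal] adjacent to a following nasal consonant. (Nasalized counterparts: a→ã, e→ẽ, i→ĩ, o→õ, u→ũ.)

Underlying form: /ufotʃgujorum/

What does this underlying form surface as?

[ufotʃgujorũm]

/u/ before nasal /m/ → [ũ]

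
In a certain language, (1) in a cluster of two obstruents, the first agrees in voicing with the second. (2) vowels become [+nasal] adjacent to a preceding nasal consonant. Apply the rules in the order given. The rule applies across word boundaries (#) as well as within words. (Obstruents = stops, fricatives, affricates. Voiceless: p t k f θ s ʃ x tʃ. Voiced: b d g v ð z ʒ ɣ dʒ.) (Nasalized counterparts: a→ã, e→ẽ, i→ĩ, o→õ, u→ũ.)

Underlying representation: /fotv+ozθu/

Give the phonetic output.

[fodv+osθu]

Rule 1: /t/ before /v/ (voiced) → [d]
Rule 1: /z/ before /θ/ (voiceless) → [s]
After rule 1: fodv+osθu
Rule 2: no segment meets the rule's conditions; no change.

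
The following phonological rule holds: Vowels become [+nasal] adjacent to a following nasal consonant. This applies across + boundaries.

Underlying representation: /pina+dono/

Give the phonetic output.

/i/ before nasal /n/ → [ĩ]
/o/ before nasal /n/ → [õ]

[pĩna+dõno]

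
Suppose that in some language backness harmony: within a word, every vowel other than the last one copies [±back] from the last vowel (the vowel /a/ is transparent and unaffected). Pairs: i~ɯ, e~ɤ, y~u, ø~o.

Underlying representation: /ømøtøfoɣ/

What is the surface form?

[omotofoɣ]

/ø/ harmonizes with /o/ ([+back]) → [o]
/ø/ harmonizes with /o/ ([+back]) → [o]
/ø/ harmonizes with /o/ ([+back]) → [o]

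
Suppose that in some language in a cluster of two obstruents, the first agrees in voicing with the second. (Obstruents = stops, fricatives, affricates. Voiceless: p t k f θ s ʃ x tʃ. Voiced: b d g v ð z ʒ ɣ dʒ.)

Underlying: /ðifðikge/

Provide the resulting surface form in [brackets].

/f/ before /ð/ (voiced) → [v]
/k/ before /g/ (voiced) → [g]

[ðivðigge]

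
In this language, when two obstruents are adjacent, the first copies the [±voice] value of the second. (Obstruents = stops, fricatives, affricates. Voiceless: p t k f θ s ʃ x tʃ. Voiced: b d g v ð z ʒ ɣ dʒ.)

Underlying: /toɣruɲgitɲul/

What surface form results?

[toɣruɲgitɲul]

no segment meets the rule's conditions; no change.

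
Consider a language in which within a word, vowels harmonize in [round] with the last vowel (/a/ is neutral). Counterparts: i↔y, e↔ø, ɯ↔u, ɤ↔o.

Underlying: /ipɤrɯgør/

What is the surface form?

[yporugør]

/i/ harmonizes with /ø/ ([+round]) → [y]
/ɤ/ harmonizes with /ø/ ([+round]) → [o]
/ɯ/ harmonizes with /ø/ ([+round]) → [u]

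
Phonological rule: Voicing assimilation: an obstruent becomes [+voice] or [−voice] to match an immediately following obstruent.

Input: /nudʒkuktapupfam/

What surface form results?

[nutʃkuktapupfam]

/dʒ/ before /k/ (voiceless) → [tʃ]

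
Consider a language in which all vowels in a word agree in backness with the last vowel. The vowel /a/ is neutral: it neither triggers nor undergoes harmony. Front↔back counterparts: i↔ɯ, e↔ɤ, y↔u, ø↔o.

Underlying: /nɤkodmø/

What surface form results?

/ɤ/ harmonizes with /ø/ ([-back]) → [e]
/o/ harmonizes with /ø/ ([-back]) → [ø]

[nekødmø]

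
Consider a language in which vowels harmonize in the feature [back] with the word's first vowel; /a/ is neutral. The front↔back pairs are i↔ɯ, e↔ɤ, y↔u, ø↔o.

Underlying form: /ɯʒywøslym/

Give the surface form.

[ɯʒuwoslum]

/y/ harmonizes with /ɯ/ ([+back]) → [u]
/ø/ harmonizes with /ɯ/ ([+back]) → [o]
/y/ harmonizes with /ɯ/ ([+back]) → [u]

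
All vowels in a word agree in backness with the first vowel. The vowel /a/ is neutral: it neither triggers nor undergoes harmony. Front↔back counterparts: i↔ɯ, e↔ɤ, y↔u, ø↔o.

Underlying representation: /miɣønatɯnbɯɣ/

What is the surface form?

/ɯ/ harmonizes with /i/ ([-back]) → [i]
/ɯ/ harmonizes with /i/ ([-back]) → [i]

[miɣønatinbiɣ]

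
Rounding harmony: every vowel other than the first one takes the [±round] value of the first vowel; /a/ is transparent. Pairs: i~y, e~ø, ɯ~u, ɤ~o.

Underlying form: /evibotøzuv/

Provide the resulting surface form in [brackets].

/o/ harmonizes with /e/ ([-round]) → [ɤ]
/ø/ harmonizes with /e/ ([-round]) → [e]
/u/ harmonizes with /e/ ([-round]) → [ɯ]

[evibɤtezɯv]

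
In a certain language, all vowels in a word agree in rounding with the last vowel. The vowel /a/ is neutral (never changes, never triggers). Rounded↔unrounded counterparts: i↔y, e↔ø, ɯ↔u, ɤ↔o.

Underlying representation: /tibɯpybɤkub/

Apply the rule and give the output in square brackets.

[tybupybokub]

/i/ harmonizes with /u/ ([+round]) → [y]
/ɯ/ harmonizes with /u/ ([+round]) → [u]
/ɤ/ harmonizes with /u/ ([+round]) → [o]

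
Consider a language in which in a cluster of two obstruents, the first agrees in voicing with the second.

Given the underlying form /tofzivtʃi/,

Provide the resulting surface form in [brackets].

[tovziftʃi]

/f/ before /z/ (voiced) → [v]
/v/ before /tʃ/ (voiceless) → [f]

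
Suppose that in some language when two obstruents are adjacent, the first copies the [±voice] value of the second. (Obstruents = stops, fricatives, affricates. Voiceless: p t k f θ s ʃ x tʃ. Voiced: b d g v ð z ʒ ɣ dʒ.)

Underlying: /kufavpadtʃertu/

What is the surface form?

/v/ before /p/ (voiceless) → [f]
/d/ before /tʃ/ (voiceless) → [t]

[kufafpattʃertu]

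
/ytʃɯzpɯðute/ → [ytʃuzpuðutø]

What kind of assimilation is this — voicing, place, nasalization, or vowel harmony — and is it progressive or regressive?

/ɯ/→[u] /ɯ/→[u] /e/→[ø].
Vowels agree with the first vowel, so the harmony is progressive.

vowel harmony, progressive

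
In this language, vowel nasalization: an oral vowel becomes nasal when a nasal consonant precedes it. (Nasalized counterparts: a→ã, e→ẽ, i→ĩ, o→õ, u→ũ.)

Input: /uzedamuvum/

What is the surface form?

[uzedamũvum]

/u/ after nasal /m/ → [ũ]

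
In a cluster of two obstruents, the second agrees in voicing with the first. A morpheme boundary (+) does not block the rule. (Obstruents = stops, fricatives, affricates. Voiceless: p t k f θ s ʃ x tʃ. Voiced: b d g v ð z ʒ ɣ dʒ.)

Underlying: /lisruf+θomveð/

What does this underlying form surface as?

no segment meets the rule's conditions; no change.

[lisruf+θomveð]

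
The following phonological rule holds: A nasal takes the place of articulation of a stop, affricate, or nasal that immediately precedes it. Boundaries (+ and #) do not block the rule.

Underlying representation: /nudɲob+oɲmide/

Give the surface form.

[nudnob+oɲɲide]

/ɲ/ after /d/ (alveolar) → [n]
/m/ after /ɲ/ (palatal) → [ɲ]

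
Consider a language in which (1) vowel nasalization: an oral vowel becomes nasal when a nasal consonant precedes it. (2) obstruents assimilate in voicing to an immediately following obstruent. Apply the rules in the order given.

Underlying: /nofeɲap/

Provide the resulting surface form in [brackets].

[nõfeɲãp]

Rule 1: /o/ after nasal /n/ → [õ]
Rule 1: /a/ after nasal /ɲ/ → [ã]
After rule 1: nõfeɲãp
Rule 2: no segment meets the rule's conditions; no change.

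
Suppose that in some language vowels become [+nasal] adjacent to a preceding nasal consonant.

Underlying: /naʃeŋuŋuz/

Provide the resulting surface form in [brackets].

/a/ after nasal /n/ → [ã]
/u/ after nasal /ŋ/ → [ũ]
/u/ after nasal /ŋ/ → [ũ]

[nãʃeŋũŋũz]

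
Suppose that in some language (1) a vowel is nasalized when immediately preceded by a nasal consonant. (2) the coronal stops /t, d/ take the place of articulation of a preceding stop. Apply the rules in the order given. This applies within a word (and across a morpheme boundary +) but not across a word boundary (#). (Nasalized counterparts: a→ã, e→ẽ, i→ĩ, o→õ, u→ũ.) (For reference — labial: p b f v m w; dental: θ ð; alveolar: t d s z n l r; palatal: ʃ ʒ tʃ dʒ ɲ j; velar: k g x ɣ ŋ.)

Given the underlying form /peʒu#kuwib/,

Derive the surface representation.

[peʒu#kuwib]

Rule 1: no segment meets the rule's conditions; no change.
After rule 1: peʒu#kuwib
Rule 2: no segment meets the rule's conditions; no change.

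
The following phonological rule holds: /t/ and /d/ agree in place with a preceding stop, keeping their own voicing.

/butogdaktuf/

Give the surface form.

[butoggakkuf]

/d/ after /g/ (velar) → [g]
/t/ after /k/ (velar) → [k]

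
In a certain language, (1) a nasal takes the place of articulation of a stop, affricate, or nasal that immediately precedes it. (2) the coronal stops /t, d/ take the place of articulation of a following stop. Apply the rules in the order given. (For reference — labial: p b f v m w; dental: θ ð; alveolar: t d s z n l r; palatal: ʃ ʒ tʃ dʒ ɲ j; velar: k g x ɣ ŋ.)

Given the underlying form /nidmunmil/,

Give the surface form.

[nidnunnil]

Rule 1: /m/ after /d/ (alveolar) → [n]
Rule 1: /m/ after /n/ (alveolar) → [n]
After rule 1: nidnunnil
Rule 2: no segment meets the rule's conditions; no change.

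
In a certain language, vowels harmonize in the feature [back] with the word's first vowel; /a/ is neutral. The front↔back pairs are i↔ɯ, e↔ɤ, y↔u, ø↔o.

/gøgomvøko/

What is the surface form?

[gøgømvøkø]

/o/ harmonizes with /ø/ ([-back]) → [ø]
/o/ harmonizes with /ø/ ([-back]) → [ø]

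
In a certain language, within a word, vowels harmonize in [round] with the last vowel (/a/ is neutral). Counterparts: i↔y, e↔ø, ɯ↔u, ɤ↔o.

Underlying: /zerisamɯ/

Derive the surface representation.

[zerisamɯ]

no segment meets the rule's conditions; no change.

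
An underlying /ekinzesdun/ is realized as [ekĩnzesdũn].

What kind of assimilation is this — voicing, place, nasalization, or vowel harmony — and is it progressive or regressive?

nasalization, regressive

/i/→[ĩ] /u/→[ũ].
Each target copies a feature from the following segment, so the direction is regressive.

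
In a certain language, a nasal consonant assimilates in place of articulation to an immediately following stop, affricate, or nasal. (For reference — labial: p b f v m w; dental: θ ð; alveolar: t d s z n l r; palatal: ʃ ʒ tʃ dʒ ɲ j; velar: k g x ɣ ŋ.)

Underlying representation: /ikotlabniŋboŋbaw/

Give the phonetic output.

[ikotlabnimbombaw]

/ŋ/ before /b/ (labial) → [m]
/ŋ/ before /b/ (labial) → [m]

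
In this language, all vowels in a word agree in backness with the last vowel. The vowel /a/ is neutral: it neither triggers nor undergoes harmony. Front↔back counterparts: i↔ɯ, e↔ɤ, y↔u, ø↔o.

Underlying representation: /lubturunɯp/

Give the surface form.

no segment meets the rule's conditions; no change.

[lubturunɯp]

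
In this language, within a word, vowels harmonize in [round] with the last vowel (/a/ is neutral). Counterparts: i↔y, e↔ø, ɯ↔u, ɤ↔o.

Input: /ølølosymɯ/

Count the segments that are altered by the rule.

4

/ø/ harmonizes with /ɯ/ ([-round]) → [e]
/ø/ harmonizes with /ɯ/ ([-round]) → [e]
/o/ harmonizes with /ɯ/ ([-round]) → [ɤ]
/y/ harmonizes with /ɯ/ ([-round]) → [i]
4 segments change.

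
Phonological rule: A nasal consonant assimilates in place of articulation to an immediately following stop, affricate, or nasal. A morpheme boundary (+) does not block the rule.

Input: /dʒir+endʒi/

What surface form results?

/n/ before /dʒ/ (palatal) → [ɲ]

[dʒir+eɲdʒi]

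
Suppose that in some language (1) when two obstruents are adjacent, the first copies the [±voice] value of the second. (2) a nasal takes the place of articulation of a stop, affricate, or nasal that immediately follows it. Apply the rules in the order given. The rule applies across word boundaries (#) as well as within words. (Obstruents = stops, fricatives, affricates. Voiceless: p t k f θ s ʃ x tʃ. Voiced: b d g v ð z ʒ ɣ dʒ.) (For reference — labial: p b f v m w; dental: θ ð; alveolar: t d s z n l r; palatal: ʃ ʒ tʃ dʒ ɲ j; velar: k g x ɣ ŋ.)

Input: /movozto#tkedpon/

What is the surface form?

[movosto#tketpon]

Rule 1: /z/ before /t/ (voiceless) → [s]
Rule 1: /d/ before /p/ (voiceless) → [t]
After rule 1: movosto#tketpon
Rule 2: no segment meets the rule's conditions; no change.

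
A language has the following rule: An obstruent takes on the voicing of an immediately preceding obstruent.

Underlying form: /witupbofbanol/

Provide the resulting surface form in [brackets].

[wituppofpanol]

/b/ after /p/ (voiceless) → [p]
/b/ after /f/ (voiceless) → [p]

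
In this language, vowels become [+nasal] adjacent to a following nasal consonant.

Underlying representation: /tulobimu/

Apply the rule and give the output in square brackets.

/i/ before nasal /m/ → [ĩ]

[tulobĩmu]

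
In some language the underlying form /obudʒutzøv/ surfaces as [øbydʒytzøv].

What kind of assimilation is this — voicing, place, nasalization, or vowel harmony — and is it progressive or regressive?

/o/→[ø] /u/→[y] /u/→[y].
Vowels agree with the last vowel, so the harmony is regressive.

vowel harmony, regressive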